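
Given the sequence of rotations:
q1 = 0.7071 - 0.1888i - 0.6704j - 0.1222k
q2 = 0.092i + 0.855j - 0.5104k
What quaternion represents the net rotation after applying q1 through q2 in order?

q2 · q1 = 0.5282 - 0.3816i + 0.7122j - 0.2612k
0.5282 - 0.3816i + 0.7122j - 0.2612k


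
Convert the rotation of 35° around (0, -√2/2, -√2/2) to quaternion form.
0.9537 - 0.2126j - 0.2126k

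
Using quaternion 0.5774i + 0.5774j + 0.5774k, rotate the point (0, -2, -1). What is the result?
(-2, 0, -1)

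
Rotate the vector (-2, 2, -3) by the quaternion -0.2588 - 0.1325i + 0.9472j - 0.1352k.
(2.383, 3.193, 1.061)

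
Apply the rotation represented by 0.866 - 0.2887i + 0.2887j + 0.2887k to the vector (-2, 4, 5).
(-2.333, 5.333, 3.333)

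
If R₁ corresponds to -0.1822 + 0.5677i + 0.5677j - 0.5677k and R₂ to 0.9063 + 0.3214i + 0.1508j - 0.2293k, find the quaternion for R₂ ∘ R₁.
-0.5634 + 0.5005i + 0.5393j - 0.3759k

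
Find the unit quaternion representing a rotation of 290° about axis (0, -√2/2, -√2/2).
-0.8192 - 0.4056j - 0.4056k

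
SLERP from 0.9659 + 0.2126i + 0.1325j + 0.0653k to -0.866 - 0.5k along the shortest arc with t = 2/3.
0.9271 + 0.0738i + 0.046j + 0.3645k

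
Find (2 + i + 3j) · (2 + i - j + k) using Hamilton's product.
6 + 7i + 3j - 2k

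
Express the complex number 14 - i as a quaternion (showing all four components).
14 - i + 0j + 0k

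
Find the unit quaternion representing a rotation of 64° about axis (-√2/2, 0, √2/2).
0.848 - 0.3747i + 0.3747k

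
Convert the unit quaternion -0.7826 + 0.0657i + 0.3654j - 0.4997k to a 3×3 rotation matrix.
[[0.2336, -0.7341, -0.6376], [0.8301, 0.492, -0.2623], [0.5063, -0.468, 0.7243]]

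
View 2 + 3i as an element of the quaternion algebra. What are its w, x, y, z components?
2 + 3i + 0j + 0k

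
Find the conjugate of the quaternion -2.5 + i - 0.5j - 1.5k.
-2.5 - i + 0.5j + 1.5k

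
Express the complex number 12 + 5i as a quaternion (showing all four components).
12 + 5i + 0j + 0k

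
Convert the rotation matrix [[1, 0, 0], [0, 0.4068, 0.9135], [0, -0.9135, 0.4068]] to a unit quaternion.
0.8387 - 0.5446i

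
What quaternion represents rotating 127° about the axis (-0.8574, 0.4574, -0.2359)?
0.4462 - 0.7673i + 0.4093j - 0.2111k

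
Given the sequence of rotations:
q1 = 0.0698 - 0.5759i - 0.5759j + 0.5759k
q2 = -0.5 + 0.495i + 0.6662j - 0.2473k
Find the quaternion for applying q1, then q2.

q2 · q1 = 0.7763 + 0.5637i + 0.1918j - 0.2066k
0.7763 + 0.5637i + 0.1918j - 0.2066k


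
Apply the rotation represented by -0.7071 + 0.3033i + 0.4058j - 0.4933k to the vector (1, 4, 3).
(-4.241, 2.347, -1.582)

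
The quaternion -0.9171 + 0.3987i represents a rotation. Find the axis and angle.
axis = (1, 0, 0), θ = 313°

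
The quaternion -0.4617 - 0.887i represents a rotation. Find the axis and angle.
axis = (-1, 0, 0), θ = 235°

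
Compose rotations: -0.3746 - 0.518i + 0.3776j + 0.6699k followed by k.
-0.6699 - 0.3776i - 0.518j - 0.3746k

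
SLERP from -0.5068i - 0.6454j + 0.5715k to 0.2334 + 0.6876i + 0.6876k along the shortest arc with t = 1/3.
0.1138 - 0.0964i - 0.5497j + 0.822k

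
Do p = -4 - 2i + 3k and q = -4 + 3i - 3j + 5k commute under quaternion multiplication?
No: pq = 7 + 5i + 31j - 26k ≠ 7 - 13i - 7j - 38k = qp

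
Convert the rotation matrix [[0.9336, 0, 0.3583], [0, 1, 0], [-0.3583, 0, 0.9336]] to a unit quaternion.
0.9833 + 0.1822j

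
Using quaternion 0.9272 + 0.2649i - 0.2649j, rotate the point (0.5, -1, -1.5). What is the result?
(1.307, -0.193, -1.325)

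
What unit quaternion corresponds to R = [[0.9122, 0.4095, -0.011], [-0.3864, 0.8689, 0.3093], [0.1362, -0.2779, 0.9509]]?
0.9659 - 0.152i - 0.0381j - 0.206k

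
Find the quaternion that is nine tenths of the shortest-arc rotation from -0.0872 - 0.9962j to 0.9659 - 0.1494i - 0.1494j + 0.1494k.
0.9325 - 0.1463i - 0.296j + 0.1463k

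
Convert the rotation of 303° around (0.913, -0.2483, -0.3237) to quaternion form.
-0.8788 + 0.4356i - 0.1185j - 0.1545k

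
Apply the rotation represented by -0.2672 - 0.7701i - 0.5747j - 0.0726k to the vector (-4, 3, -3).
(-0.033, -3.301, 4.806)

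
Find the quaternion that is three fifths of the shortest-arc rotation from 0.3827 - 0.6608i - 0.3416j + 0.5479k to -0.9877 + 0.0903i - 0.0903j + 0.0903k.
0.8899 - 0.3921i - 0.1056j + 0.208k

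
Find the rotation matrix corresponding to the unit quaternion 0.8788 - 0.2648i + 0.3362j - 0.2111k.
[[0.6848, 0.193, 0.7027], [-0.5491, 0.7706, 0.3235], [-0.4791, -0.6074, 0.6337]]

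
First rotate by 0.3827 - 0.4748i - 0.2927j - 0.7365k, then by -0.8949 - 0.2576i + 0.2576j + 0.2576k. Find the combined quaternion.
-0.1997 + 0.212i + 0.0485j + 0.9554k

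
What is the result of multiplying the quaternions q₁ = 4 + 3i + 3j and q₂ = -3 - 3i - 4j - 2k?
9 - 27i - 19j - 11k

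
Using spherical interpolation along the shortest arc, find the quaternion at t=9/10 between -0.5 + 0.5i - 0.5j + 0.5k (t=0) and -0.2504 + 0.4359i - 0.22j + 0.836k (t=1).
-0.2795 + 0.4479i - 0.2519j + 0.811k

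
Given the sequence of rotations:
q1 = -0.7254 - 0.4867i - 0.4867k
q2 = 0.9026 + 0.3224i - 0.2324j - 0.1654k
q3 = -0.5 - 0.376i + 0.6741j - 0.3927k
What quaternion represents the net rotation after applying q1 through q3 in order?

q2 · q1 = -0.5783 - 0.5601i + 0.406j - 0.4324k
q3 · q2 · q1 = -0.3649 + 0.3654i - 0.5355j + 0.6682k
-0.3649 + 0.3654i - 0.5355j + 0.6682k


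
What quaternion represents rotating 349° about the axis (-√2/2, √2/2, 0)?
-0.9954 - 0.0678i + 0.0678j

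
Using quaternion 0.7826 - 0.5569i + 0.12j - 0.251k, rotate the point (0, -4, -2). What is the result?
(-1.972, -2.638, 3.026)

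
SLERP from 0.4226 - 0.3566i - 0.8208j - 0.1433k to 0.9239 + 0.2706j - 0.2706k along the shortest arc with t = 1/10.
0.5348 - 0.343i - 0.752j - 0.1754k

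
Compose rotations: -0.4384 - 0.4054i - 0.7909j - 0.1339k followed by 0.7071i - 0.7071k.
0.192 - 0.8692i + 0.3813j - 0.2493k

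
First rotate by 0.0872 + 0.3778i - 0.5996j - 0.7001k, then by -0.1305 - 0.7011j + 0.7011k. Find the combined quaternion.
0.0591 + 0.8619i + 0.282j + 0.4174k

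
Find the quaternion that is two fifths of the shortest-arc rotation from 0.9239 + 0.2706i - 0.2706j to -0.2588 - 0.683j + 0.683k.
0.8782 + 0.2139i + 0.176j - 0.3899k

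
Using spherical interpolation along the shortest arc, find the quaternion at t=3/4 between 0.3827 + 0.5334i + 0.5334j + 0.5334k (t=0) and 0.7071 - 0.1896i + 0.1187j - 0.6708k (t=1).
-0.4936 + 0.359i + 0.0843j + 0.7877k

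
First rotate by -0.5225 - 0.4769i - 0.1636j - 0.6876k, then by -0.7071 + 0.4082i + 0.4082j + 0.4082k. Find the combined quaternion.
0.9116 - 0.09i - 0.0116j + 0.4008k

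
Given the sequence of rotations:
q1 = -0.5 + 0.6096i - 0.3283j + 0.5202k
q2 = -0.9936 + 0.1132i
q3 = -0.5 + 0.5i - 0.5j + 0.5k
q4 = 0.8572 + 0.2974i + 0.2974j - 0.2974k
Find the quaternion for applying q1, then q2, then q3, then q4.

q2 · q1 = 0.4278 - 0.6623i + 0.2673j - 0.554k
q3 · q2 · q1 = 0.5279 + 0.6884i - 0.4017j + 0.2934k
q4 · q3 · q2 · q1 = 0.4545 + 0.7149i - 0.4793j - 0.2297k
0.4545 + 0.7149i - 0.4793j - 0.2297k


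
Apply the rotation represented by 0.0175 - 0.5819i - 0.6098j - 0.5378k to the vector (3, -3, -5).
(-6.175, -0.542, 2.14)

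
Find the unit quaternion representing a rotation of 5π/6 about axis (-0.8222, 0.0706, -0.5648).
0.2588 - 0.7942i + 0.0682j - 0.5456k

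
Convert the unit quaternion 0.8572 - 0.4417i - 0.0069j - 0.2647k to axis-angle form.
axis = (-0.8577, -0.0134, -0.514), θ = 62°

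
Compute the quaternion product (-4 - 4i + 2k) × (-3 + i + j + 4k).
8 + 6i + 14j - 26k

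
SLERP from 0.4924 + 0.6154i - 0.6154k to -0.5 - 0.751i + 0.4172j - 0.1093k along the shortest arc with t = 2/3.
0.5433 + 0.7695i - 0.2994j - 0.1521k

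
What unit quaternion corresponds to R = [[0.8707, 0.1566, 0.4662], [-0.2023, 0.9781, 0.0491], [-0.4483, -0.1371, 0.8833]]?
0.9659 - 0.0482i + 0.2367j - 0.0929k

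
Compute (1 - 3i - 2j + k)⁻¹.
0.0667 + 0.2i + 0.1333j - 0.0667k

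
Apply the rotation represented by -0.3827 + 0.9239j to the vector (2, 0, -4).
(1.414, 0, 4.243)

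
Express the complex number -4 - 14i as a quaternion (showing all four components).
-4 - 14i + 0j + 0k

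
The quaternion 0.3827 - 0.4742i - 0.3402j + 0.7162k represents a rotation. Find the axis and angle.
axis = (-0.5133, -0.3682, 0.7752), θ = 3π/4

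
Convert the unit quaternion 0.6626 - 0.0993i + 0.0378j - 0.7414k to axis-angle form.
axis = (-0.1326, 0.0505, -0.9899), θ = 97°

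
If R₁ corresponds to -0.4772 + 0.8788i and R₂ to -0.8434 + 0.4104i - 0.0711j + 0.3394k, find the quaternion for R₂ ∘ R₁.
0.0418 - 0.937i + 0.3322j - 0.0995k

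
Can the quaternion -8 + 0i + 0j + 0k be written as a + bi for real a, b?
Yes. The quaternion -8 has j- and k-coefficients y = z = 0, so it lies in the complex subalgebra spanned by 1 and i.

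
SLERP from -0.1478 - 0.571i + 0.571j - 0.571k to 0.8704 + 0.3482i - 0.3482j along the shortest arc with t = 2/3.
-0.6996 - 0.48i + 0.48j - 0.2232k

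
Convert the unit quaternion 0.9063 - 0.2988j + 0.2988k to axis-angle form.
axis = (0, -√2/2, √2/2), θ = 50°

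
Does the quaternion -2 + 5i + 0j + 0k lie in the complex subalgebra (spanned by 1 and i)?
Yes. The quaternion -2 + 5i has j- and k-coefficients y = z = 0, so it lies in the complex subalgebra spanned by 1 and i.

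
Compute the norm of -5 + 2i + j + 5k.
√55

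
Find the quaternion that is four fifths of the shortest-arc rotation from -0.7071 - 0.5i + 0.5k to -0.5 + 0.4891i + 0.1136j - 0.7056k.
0.2588 - 0.5748i - 0.1022j + 0.7695k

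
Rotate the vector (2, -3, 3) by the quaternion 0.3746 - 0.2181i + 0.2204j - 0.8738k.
(-1.285, -0.3, 4.501)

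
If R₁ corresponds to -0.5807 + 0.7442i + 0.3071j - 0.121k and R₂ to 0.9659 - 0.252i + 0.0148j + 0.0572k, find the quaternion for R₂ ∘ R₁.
-0.371 + 0.8458i + 0.3001j - 0.2385k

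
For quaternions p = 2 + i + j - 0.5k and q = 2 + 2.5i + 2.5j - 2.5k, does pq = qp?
No: pq = -2.25 + 5.75i + 8.25j - 6k ≠ -2.25 + 8.25i + 5.75j - 6k = qp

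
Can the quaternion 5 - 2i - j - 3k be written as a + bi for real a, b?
No. The quaternion 5 - 2i - j - 3k has j-coefficient y = -1 and k-coefficient z = -3, not both zero, so it does not lie in the complex subalgebra spanned by 1 and i.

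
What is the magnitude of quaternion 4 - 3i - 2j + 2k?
√33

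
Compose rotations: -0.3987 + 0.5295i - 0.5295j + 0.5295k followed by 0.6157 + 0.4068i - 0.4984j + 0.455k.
-0.9657 + 0.1408i - 0.1018j + 0.1931k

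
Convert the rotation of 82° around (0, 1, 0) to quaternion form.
0.7547 + 0.6561j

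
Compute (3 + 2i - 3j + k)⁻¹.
0.1304 - 0.087i + 0.1304j - 0.0435k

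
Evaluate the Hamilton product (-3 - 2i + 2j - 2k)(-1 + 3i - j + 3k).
17 - 3i + j - 11k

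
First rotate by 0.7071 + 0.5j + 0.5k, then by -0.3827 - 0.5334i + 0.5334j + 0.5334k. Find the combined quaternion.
-0.804 - 0.3772i + 0.4525j - 0.0809k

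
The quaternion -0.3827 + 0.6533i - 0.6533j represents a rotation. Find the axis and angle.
axis = (√2/2, -√2/2, 0), θ = 5π/4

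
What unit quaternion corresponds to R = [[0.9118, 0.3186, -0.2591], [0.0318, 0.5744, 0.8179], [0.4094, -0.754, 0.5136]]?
0.866 - 0.4538i - 0.193j - 0.0828k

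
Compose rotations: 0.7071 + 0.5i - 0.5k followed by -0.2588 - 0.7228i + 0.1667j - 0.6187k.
-0.1309 - 0.7238i - 0.5529j - 0.3914k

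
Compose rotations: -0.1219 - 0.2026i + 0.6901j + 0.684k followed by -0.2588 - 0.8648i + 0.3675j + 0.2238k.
-0.5504 + 0.2548i + 0.3228j - 0.7266k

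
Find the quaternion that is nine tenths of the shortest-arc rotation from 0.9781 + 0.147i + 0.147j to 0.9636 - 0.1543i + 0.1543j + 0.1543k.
0.9702 - 0.1244i + 0.1544j + 0.1394k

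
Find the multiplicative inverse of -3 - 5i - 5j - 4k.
-0.04 + 0.0667i + 0.0667j + 0.0533k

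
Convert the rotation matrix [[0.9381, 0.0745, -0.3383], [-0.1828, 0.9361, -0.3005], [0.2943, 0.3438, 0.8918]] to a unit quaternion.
0.9703 + 0.166i - 0.163j - 0.0663k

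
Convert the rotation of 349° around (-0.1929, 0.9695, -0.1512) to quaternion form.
-0.9954 - 0.0185i + 0.0929j - 0.0145k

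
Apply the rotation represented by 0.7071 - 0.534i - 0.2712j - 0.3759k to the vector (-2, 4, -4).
(2.073, -2.764, -4.906)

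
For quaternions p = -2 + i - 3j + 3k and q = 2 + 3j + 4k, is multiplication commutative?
No: pq = -7 - 19i - 16j + k ≠ -7 + 23i - 8j - 5k = qp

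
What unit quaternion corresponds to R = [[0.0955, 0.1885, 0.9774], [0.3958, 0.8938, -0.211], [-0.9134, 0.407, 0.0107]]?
0.7071 + 0.2185i + 0.6685j + 0.0733k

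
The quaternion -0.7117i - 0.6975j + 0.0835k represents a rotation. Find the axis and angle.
axis = (-0.7117, -0.6975, 0.0835), θ = π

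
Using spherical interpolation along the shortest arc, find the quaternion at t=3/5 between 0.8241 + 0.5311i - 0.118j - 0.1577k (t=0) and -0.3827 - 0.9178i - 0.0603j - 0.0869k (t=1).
0.5928 + 0.8051i - 0.0123j - 0.0125k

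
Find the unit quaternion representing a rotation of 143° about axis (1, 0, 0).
0.3173 + 0.9483i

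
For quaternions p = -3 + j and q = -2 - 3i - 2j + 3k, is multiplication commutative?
No: pq = 8 + 12i + 4j - 6k ≠ 8 + 6i + 4j - 12k = qp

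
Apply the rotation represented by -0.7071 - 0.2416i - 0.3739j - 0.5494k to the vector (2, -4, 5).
(6.59, 1.143, -0.518)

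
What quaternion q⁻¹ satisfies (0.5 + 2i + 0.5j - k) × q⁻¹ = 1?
0.0909 - 0.3636i - 0.0909j + 0.1818k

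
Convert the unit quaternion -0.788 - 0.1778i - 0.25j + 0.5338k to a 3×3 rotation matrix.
[[0.3051, 0.9302, 0.2042], [-0.7524, 0.3669, -0.5471], [-0.5838, 0.0133, 0.8118]]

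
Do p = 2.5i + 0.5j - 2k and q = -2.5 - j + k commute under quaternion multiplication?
No: pq = 2.5 - 7.75i - 3.75j + 2.5k ≠ 2.5 - 4.75i + 1.25j + 7.5k = qp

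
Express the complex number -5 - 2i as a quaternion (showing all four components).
-5 - 2i + 0j + 0k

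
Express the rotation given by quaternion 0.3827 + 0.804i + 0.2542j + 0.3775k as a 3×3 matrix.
[[0.5858, 0.1198, 0.8016], [0.6977, -0.5778, -0.4235], [0.4125, 0.8073, -0.4221]]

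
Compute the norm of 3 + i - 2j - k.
√15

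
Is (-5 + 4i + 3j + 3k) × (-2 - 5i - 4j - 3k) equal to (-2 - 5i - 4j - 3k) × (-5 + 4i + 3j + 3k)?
No: pq = 51 + 20i + 11j + 8k ≠ 51 + 14i + 17j + 10k = qp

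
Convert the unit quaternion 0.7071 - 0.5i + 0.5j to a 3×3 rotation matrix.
[[0.5, -0.5, 0.7071], [-0.5, 0.5, 0.7071], [-0.7071, -0.7071, 0]]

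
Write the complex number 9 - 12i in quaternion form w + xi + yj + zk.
9 - 12i + 0j + 0k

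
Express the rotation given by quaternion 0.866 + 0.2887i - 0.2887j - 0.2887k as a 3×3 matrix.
[[0.6666, 0.3333, -0.6667], [-0.6667, 0.6666, -0.3333], [0.3333, 0.6667, 0.6666]]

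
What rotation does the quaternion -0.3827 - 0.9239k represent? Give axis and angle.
axis = (0, 0, -1), θ = 5π/4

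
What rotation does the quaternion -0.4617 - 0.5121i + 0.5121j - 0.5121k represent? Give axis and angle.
axis = (-√3/3, √3/3, -√3/3), θ = 235°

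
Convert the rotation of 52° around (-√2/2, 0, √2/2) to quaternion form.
0.8988 - 0.31i + 0.31k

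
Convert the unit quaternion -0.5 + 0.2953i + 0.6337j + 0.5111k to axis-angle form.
axis = (0.341, 0.7317, 0.5902), θ = 4π/3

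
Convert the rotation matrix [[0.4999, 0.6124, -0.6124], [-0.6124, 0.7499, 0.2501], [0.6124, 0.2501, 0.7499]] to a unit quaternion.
0.866 - 0.3536j - 0.3536k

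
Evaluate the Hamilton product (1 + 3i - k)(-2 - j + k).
-1 - 7i - 4j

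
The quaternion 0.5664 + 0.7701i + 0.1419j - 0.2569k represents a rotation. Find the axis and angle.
axis = (0.9344, 0.1722, -0.3117), θ = 111°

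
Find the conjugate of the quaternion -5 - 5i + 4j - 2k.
-5 + 5i - 4j + 2k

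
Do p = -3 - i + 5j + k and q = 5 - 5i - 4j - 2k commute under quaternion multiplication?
No: pq = 2 + 4i + 30j + 40k ≠ 2 + 16i + 44j - 18k = qp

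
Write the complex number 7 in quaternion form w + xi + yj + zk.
7 + 0i + 0j + 0k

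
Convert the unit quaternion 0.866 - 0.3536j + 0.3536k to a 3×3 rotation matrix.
[[0.4999, -0.6124, -0.6124], [0.6124, 0.7499, -0.2501], [0.6124, -0.2501, 0.7499]]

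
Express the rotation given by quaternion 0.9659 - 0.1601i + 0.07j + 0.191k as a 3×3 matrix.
[[0.9172, -0.3914, 0.0741], [0.3466, 0.8758, 0.336], [-0.1964, -0.2825, 0.9389]]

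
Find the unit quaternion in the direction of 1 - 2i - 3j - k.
0.2582 - 0.5164i - 0.7746j - 0.2582k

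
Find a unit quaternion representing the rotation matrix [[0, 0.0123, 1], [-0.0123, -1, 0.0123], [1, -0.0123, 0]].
-0.0087 + 0.7071i + 0.7071k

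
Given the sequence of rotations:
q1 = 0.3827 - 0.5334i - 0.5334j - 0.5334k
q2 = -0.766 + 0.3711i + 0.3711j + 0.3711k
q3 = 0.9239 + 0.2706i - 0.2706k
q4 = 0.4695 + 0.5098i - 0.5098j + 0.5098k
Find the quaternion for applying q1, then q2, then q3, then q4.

q2 · q1 = 0.3007 + 0.5506i + 0.5506j + 0.5506k
q3 · q2 · q1 = 0.2778 + 0.7391i + 0.2107j + 0.5763k
q4 · q3 · q2 · q1 = -0.4327 + 0.0874i + 0.0403j + 0.8964k
-0.4327 + 0.0874i + 0.0403j + 0.8964k


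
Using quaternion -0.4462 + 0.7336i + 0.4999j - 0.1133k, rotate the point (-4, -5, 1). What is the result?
(-5.672, -2.287, 2.144)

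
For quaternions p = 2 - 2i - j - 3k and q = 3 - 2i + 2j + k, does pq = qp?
No: pq = 7 - 5i + 9j - 13k ≠ 7 - 15i - 7j - k = qp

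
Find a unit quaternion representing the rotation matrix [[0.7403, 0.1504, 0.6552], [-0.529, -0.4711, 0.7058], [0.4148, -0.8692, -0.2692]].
-0.5 + 0.7875i - 0.1202j + 0.3397k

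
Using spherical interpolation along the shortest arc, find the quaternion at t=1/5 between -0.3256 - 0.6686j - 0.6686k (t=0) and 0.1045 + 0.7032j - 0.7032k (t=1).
-0.3386 - 0.8432j - 0.4175k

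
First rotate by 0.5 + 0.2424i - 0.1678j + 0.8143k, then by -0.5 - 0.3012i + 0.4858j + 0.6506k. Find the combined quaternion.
-0.6253 + 0.233i + 0.7298j - 0.1491k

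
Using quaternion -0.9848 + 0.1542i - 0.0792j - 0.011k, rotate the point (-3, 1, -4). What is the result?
(-3.618, -0.261, -3.583)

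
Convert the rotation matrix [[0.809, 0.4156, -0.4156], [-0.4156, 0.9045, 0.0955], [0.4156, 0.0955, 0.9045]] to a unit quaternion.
0.9511 - 0.2185j - 0.2185k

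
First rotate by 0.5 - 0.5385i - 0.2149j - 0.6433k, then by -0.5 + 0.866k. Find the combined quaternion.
0.3071 + 0.4554i - 0.3589j + 0.7547k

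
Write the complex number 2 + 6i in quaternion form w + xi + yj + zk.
2 + 6i + 0j + 0k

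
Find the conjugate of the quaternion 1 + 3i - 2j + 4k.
1 - 3i + 2j - 4k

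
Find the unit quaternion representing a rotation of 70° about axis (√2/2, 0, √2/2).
0.8192 + 0.4056i + 0.4056k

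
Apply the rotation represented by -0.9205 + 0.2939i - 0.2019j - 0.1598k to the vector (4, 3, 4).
(3.342, 5.453, -0.309)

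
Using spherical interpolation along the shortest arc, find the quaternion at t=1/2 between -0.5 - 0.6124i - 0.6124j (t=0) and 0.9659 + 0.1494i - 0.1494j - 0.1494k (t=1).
-0.8512 - 0.4423i - 0.2688j + 0.0868k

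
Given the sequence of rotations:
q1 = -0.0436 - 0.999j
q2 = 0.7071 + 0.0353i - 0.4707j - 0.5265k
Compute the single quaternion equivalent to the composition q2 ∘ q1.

q2 · q1 = -0.5011 - 0.5275i - 0.6859j - 0.0123k
-0.5011 - 0.5275i - 0.6859j - 0.0123k


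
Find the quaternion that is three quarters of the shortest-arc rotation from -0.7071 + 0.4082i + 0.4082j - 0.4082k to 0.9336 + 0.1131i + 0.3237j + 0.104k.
-0.9679 + 0.0289i - 0.1422j - 0.2053k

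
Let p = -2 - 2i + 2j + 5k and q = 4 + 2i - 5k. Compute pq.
21 - 22i + 8j + 26k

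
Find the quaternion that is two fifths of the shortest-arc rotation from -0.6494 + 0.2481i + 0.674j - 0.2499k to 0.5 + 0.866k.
-0.667 + 0.1664i + 0.4522j - 0.5683k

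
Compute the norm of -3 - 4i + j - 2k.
√30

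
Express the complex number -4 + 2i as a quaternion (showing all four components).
-4 + 2i + 0j + 0k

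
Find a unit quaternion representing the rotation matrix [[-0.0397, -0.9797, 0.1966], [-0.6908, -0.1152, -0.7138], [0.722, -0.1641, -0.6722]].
0.2079 + 0.661i - 0.6318j + 0.3474k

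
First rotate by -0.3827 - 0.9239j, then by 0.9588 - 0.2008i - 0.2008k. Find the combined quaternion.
-0.3669 - 0.1087i - 0.8858j + 0.2624k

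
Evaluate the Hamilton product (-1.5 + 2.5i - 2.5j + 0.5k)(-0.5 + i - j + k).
-4.75 - 4.75i + 0.75j - 1.75k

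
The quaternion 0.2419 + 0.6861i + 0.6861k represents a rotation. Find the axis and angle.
axis = (√2/2, 0, √2/2), θ = 152°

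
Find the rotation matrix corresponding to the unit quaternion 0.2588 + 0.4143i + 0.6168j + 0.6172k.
[[-0.5228, 0.1916, 0.8307], [0.8305, -0.1052, 0.5469], [0.1922, 0.9758, -0.1042]]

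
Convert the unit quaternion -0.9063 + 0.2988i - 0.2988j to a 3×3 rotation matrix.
[[0.8214, -0.1786, 0.5416], [-0.1786, 0.8214, 0.5416], [-0.5416, -0.5416, 0.6429]]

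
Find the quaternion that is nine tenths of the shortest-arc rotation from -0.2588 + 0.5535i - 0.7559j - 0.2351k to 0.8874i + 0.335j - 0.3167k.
-0.034 + 0.9168i + 0.2192j - 0.3321k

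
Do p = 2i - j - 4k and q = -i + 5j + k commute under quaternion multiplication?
No: pq = 11 + 19i + 2j + 9k ≠ 11 - 19i - 2j - 9k = qp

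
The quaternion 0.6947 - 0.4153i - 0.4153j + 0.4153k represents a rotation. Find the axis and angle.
axis = (-√3/3, -√3/3, √3/3), θ = 92°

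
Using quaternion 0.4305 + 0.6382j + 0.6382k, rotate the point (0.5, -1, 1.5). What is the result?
(1.059, 1.311, -0.811)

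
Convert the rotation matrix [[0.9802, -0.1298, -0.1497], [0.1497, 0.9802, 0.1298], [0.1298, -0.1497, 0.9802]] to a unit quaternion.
0.9925 - 0.0704i - 0.0704j + 0.0704k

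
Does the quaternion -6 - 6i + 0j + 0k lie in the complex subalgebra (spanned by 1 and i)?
Yes. The quaternion -6 - 6i has j- and k-coefficients y = z = 0, so it lies in the complex subalgebra spanned by 1 and i.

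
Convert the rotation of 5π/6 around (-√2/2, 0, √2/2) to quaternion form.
0.2588 - 0.683i + 0.683k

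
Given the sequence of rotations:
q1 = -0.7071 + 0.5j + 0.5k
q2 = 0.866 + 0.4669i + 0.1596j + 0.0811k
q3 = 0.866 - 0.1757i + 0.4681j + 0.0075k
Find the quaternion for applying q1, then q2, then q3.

q2 · q1 = -0.7327 - 0.2909i + 0.0867j + 0.6091k
q3 · q2 · q1 = -0.7308 + 0.1613i - 0.1631j + 0.6429k
-0.7308 + 0.1613i - 0.1631j + 0.6429k


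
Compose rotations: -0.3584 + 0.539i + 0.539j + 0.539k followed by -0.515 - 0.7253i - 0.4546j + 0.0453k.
0.7961 - 0.2871i + 0.3007j - 0.4397k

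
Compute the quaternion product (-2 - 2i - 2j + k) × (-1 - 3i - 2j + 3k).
-11 + 4i + 9j - 9k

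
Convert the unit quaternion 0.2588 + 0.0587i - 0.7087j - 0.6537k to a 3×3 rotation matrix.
[[-0.8592, 0.2552, -0.4436], [-0.4216, 0.1385, 0.8962], [0.2901, 0.9569, -0.0114]]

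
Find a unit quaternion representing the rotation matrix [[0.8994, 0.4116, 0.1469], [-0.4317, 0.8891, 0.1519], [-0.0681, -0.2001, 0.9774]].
0.9703 - 0.0907i + 0.0554j - 0.2173k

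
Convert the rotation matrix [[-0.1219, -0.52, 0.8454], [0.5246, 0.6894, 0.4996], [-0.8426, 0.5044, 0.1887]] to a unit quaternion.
0.6626 + 0.0018i + 0.6369j + 0.3941k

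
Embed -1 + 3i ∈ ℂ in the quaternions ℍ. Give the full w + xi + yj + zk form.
-1 + 3i + 0j + 0k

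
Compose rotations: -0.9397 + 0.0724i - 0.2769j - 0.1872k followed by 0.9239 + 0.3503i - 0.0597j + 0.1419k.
-0.8835 - 0.2118i - 0.1239j - 0.399k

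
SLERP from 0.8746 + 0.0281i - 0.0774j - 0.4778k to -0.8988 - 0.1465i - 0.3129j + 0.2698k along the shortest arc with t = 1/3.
0.9042 + 0.0695i + 0.055j - 0.4178k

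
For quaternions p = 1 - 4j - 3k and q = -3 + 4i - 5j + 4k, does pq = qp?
No: pq = -11 - 27i - 5j + 29k ≠ -11 + 35i + 19j - 3k = qp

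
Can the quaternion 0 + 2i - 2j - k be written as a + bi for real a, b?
No. The quaternion 2i - 2j - k has j-coefficient y = -2 and k-coefficient z = -1, not both zero, so it does not lie in the complex subalgebra spanned by 1 and i.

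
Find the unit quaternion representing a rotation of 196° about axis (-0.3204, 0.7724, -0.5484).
-0.1392 - 0.3173i + 0.7649j - 0.5431k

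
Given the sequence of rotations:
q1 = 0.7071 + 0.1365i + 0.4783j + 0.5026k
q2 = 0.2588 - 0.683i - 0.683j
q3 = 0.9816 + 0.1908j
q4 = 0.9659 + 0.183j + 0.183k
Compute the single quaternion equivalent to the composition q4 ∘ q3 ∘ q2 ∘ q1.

q2 · q1 = 0.6029 - 0.7909i - 0.0159j - 0.1034k
q3 · q2 · q1 = 0.5948 - 0.7961i + 0.0994j + 0.0494k
q4 · q3 · q2 · q1 = 0.5473 - 0.7781i + 0.0592j + 0.3023k
0.5473 - 0.7781i + 0.0592j + 0.3023k


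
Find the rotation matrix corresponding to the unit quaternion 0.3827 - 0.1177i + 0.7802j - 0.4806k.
[[-0.6794, 0.1842, 0.7103], [-0.5515, 0.5103, -0.6598], [-0.484, -0.84, -0.2451]]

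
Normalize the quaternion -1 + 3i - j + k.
-0.2887 + 0.866i - 0.2887j + 0.2887k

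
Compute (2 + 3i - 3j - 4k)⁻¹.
0.0526 - 0.0789i + 0.0789j + 0.1053k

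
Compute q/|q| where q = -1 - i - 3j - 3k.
-0.2236 - 0.2236i - 0.6708j - 0.6708k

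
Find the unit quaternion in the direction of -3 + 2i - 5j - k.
-0.4804 + 0.3203i - 0.8006j - 0.1601k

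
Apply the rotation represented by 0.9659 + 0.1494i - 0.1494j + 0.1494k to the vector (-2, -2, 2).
(-1.643, -2.976, 0.667)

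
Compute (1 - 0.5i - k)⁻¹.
0.4444 + 0.2222i + 0.4444k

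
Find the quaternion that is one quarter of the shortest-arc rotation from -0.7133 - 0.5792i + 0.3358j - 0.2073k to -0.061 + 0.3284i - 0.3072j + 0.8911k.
-0.5715 - 0.5802i + 0.3722j - 0.4453k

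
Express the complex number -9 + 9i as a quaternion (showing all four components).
-9 + 9i + 0j + 0k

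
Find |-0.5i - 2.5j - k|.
2.739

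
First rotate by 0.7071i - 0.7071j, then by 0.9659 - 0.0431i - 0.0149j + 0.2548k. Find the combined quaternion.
0.0199 + 0.8632i - 0.5028j + 0.041k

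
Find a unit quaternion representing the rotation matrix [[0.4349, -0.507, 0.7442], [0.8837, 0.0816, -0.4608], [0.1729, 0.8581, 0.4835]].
0.7071 + 0.4663i + 0.202j + 0.4917k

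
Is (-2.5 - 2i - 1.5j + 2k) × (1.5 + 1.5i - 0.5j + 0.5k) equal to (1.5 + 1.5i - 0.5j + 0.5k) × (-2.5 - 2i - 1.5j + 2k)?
No: pq = -2.5 - 6.5i + 3j + 5k ≠ -2.5 - 7i - 5j - 1.5k = qp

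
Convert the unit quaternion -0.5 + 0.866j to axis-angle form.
axis = (0, 1, 0), θ = 4π/3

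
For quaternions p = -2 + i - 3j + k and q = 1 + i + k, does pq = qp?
No: pq = -4 - 4i - 3j + 2k ≠ -4 + 2i - 3j - 4k = qp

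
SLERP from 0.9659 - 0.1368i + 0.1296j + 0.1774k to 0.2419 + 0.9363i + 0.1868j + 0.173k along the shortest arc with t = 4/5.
0.4937 + 0.8184i + 0.2075j + 0.2083k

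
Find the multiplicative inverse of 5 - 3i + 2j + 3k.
0.1064 + 0.0638i - 0.0426j - 0.0638k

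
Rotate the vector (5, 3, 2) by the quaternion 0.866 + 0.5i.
(5, -0.232, 3.598)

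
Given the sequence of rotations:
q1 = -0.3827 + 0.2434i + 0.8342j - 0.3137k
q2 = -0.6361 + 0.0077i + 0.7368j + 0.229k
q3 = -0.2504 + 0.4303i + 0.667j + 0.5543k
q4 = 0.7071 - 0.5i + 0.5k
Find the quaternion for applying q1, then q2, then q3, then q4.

q2 · q1 = -0.3012 - 0.5799i - 0.7545j - 0.061k
q3 · q2 · q1 = 0.862 + 0.3931i - 0.3072j - 0.0895k
q4 · q3 · q2 · q1 = 0.8508 + 0.0006i - 0.0654j + 0.5213k
0.8508 + 0.0006i - 0.0654j + 0.5213k


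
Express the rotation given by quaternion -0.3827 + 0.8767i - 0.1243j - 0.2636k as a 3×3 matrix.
[[0.8301, -0.4197, -0.3671], [-0.0162, -0.6762, 0.7366], [-0.5573, -0.6055, -0.5681]]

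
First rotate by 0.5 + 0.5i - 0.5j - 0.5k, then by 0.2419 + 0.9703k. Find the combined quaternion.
0.6061 + 0.6061i + 0.3642j + 0.3642k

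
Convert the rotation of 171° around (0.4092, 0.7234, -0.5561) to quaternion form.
0.0785 + 0.4079i + 0.7212j - 0.5544k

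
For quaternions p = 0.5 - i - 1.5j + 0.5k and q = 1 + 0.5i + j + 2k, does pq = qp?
No: pq = 1.5 - 4.25i + 1.25j + 1.25k ≠ 1.5 + 2.75i - 3.25j + 1.75k = qp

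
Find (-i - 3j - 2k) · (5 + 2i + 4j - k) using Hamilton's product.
12 + 6i - 20j - 8k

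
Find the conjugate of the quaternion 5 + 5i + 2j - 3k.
5 - 5i - 2j + 3k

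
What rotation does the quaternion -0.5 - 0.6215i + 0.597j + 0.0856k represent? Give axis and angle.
axis = (-0.7176, 0.6894, 0.0988), θ = 4π/3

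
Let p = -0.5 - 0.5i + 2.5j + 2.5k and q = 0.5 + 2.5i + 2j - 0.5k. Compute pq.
-2.75 - 7.75i + 6.25j - 5.75k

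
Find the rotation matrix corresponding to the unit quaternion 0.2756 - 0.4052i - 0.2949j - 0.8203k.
[[-0.5197, 0.6911, 0.5022], [-0.2132, -0.6742, 0.7072], [0.8273, 0.2605, 0.4977]]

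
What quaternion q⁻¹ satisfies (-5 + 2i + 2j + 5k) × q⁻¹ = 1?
-0.0862 - 0.0345i - 0.0345j - 0.0862k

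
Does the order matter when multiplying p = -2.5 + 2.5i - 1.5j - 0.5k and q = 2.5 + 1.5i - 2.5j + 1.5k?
Yes: pq = -13 - i - 2j - 9k ≠ -13 + 6i + 7j - k = qp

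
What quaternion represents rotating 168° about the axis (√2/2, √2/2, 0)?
0.1045 + 0.7032i + 0.7032j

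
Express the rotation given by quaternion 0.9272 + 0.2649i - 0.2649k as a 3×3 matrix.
[[0.8597, 0.4912, -0.1403], [-0.4912, 0.7193, -0.4912], [-0.1403, 0.4912, 0.8597]]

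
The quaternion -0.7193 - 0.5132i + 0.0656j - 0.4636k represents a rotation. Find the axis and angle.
axis = (-0.7387, 0.0944, -0.6673), θ = 272°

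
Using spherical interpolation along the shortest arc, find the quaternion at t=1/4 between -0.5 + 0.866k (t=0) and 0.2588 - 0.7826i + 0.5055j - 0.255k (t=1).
-0.5039 + 0.2495i - 0.1612j + 0.8111k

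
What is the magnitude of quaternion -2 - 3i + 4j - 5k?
√54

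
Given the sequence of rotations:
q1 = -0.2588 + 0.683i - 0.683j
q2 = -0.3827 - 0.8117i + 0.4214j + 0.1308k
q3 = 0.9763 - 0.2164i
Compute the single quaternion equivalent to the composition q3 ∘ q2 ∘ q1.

q2 · q1 = 0.9413 + 0.038i + 0.2417j + 0.2327k
q3 · q2 · q1 = 0.9272 - 0.1666i + 0.2863j + 0.1749k
0.9272 - 0.1666i + 0.2863j + 0.1749k


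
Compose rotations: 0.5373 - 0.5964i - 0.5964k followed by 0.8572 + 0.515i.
0.7677 - 0.2345i + 0.3071j - 0.5112k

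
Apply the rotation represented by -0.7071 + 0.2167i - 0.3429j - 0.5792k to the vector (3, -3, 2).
(3.653, 2.713, -1.138)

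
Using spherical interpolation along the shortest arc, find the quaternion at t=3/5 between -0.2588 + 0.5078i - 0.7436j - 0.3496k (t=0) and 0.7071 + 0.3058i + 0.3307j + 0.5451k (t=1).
-0.6081 + 0.032i - 0.5808j - 0.5403k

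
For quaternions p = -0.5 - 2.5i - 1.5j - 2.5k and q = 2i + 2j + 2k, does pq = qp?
No: pq = 13 + i - j - 3k ≠ 13 - 3i - j + k = qp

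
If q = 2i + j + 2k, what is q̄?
-2i - j - 2k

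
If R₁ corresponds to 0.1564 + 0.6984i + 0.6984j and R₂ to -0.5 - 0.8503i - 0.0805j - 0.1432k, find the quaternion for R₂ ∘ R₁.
0.5719 - 0.3822i - 0.4618j - 0.56k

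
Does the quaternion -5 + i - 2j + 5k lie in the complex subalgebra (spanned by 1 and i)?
No. The quaternion -5 + i - 2j + 5k has j-coefficient y = -2 and k-coefficient z = 5, not both zero, so it does not lie in the complex subalgebra spanned by 1 and i.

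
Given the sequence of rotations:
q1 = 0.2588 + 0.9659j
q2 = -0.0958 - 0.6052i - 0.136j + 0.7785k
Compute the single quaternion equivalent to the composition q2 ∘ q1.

q2 · q1 = 0.1066 - 0.9086i - 0.1277j - 0.3831k
0.1066 - 0.9086i - 0.1277j - 0.3831k


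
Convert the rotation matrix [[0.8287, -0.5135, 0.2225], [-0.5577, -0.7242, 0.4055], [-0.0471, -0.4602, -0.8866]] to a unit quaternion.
-0.2334 + 0.9273i - 0.2888j + 0.0473k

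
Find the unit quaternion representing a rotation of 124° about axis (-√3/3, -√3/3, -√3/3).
0.4695 - 0.5098i - 0.5098j - 0.5098k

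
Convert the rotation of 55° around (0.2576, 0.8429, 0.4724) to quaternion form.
0.887 + 0.1189i + 0.3892j + 0.2181k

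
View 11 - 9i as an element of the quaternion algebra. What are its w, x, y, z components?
11 - 9i + 0j + 0k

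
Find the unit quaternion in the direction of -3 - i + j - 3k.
-0.6708 - 0.2236i + 0.2236j - 0.6708k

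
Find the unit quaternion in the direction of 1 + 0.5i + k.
0.6667 + 0.3333i + 0.6667k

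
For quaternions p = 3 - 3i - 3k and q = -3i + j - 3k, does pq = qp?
No: pq = -18 - 6i + 3j - 12k ≠ -18 - 12i + 3j - 6k = qp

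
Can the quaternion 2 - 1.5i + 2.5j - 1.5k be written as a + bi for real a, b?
No. The quaternion 2 - 1.5i + 2.5j - 1.5k has j-coefficient y = 2.5 and k-coefficient z = -1.5, not both zero, so it does not lie in the complex subalgebra spanned by 1 and i.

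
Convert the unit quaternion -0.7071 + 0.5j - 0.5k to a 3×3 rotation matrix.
[[0, -0.7071, -0.7071], [0.7071, 0.5, -0.5], [0.7071, -0.5, 0.5]]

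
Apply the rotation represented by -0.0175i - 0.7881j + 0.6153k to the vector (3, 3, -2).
(-2.872, 2.749, -2.488)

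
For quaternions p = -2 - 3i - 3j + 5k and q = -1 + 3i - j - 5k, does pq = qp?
No: pq = 33 + 17i + 5j + 17k ≠ 33 - 23i + 5j - 7k = qp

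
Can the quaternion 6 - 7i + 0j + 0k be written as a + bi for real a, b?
Yes. The quaternion 6 - 7i has j- and k-coefficients y = z = 0, so it lies in the complex subalgebra spanned by 1 and i.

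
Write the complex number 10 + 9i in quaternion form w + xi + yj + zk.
10 + 9i + 0j + 0k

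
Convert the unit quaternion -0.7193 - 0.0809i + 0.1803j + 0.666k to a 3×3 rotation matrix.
[[0.0479, 0.9289, -0.3671], [-0.9873, 0.0998, 0.1238], [0.1516, 0.3565, 0.9219]]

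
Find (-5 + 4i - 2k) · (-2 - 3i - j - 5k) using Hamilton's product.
12 + 5i + 31j + 25k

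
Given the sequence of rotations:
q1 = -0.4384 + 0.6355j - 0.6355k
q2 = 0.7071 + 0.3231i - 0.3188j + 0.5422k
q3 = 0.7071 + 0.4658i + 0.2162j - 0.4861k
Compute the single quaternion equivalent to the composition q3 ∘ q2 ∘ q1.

q2 · q1 = 0.2372 - 0.2836i + 0.7945j - 0.4817k
q3 · q2 · q1 = -0.1061 + 0.192i + 0.9753j - 0.0245k
-0.1061 + 0.192i + 0.9753j - 0.0245k


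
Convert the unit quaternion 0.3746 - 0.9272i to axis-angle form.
axis = (-1, 0, 0), θ = 136°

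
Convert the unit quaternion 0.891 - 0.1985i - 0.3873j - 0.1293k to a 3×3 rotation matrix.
[[0.6666, 0.3842, -0.6388], [-0.0767, 0.8878, 0.4539], [0.7415, -0.2536, 0.6212]]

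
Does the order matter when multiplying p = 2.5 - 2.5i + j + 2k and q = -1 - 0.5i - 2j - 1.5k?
Yes: pq = 1.25 + 3.75i - 10.75j - 0.25k ≠ 1.25 - 1.25i - 1.25j - 11.25k = qp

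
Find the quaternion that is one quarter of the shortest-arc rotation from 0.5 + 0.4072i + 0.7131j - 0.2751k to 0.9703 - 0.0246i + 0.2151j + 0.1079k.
0.6793 + 0.3191i + 0.6331j - 0.1894k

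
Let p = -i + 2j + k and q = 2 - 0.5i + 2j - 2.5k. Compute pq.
-2 - 9i + j + k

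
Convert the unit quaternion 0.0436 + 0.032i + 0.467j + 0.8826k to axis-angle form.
axis = (0.032, 0.4674, 0.8834), θ = 175°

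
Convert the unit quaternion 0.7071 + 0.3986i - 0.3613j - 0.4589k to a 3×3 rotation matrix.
[[0.3177, 0.3609, -0.8768], [-0.937, 0.2611, -0.2321], [0.1451, 0.8953, 0.4212]]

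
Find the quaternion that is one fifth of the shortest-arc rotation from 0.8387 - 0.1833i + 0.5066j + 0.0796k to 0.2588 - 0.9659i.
0.798 - 0.403i + 0.4427j + 0.0696k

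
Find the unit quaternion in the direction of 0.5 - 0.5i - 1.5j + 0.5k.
0.2887 - 0.2887i - 0.866j + 0.2887k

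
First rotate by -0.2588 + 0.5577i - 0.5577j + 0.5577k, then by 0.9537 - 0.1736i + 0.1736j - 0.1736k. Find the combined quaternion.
0.0436 + 0.5768i - 0.5768j + 0.5768k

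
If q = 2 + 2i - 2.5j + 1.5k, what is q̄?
2 - 2i + 2.5j - 1.5k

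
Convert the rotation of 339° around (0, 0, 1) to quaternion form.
-0.9833 + 0.1822k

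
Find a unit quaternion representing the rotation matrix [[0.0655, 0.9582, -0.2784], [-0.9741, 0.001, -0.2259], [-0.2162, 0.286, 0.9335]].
0.7071 + 0.181i - 0.022j - 0.6832k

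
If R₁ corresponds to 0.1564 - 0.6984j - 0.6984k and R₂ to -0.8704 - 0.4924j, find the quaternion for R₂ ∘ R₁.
-0.48 + 0.3439i + 0.5309j + 0.6079k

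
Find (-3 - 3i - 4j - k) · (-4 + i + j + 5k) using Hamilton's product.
24 - 10i + 27j - 10k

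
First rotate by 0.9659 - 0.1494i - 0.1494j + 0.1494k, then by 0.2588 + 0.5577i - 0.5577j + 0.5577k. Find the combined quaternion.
0.1667 + 0.5i - 0.744j + 0.4107k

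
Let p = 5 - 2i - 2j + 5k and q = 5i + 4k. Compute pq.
-10 + 17i + 33j + 30k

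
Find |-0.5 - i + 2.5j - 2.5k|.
3.708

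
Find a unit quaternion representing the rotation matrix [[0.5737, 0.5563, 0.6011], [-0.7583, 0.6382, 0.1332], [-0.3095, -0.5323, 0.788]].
0.866 - 0.1921i + 0.2629j - 0.3795k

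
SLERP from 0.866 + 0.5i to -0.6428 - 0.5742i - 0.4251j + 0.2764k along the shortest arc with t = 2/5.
0.8071 + 0.551i + 0.178j - 0.1157k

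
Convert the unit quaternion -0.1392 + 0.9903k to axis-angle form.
axis = (0, 0, 1), θ = 196°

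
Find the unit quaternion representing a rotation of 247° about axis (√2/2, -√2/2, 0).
-0.5519 + 0.5896i - 0.5896j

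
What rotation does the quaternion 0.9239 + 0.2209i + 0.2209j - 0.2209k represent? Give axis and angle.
axis = (√3/3, √3/3, -√3/3), θ = π/4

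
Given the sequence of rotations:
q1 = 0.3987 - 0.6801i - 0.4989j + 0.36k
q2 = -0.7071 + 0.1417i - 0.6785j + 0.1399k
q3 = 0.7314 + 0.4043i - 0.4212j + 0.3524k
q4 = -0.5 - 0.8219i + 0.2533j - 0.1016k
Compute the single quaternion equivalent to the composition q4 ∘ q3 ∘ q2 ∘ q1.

q2 · q1 = -0.5744 + 0.3629i - 0.0639j - 0.7309k
q3 · q2 · q1 = -0.3362 + 0.3636i + 0.6186j - 0.61k
q4 · q3 · q2 · q1 = 0.2483 + 0.0029i - 0.9328j - 0.2614k
0.2483 + 0.0029i - 0.9328j - 0.2614k


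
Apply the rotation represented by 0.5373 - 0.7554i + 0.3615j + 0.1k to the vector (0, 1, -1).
(-0.891, -1.045, -0.337)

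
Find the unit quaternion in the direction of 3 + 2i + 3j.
0.6396 + 0.4264i + 0.6396j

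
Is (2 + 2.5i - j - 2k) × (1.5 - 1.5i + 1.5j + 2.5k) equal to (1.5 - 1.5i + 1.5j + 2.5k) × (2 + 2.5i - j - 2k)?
No: pq = 13.25 + 1.25i - 1.75j + 4.25k ≠ 13.25 + 0.25i + 4.75j - 0.25k = qp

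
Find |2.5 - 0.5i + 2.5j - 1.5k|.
√15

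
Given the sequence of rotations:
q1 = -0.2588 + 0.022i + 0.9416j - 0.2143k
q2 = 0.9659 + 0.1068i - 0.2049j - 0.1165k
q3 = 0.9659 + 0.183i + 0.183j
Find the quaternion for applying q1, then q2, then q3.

q2 · q1 = -0.0844 + 0.1472i + 0.9828j - 0.0718k
q3 · q2 · q1 = -0.2883 + 0.1136i + 0.947j + 0.0836k
-0.2883 + 0.1136i + 0.947j + 0.0836k


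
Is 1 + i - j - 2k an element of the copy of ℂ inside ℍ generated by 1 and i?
No. The quaternion 1 + i - j - 2k has j-coefficient y = -1 and k-coefficient z = -2, not both zero, so it does not lie in the complex subalgebra spanned by 1 and i.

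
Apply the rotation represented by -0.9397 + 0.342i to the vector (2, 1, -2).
(2, -0.519, -2.175)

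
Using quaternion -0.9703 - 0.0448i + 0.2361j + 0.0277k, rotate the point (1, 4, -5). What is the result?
(3.321, 4.272, -3.567)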